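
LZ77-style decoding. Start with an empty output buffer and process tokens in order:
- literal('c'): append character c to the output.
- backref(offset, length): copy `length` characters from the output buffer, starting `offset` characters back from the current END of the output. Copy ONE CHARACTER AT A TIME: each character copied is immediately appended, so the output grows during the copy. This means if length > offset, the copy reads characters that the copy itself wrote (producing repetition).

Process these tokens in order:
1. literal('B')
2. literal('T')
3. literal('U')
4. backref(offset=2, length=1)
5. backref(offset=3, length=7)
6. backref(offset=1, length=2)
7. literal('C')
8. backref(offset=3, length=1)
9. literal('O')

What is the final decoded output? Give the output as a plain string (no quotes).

Answer: BTUTTUTTUTTTTCTO

Derivation:
Token 1: literal('B'). Output: "B"
Token 2: literal('T'). Output: "BT"
Token 3: literal('U'). Output: "BTU"
Token 4: backref(off=2, len=1). Copied 'T' from pos 1. Output: "BTUT"
Token 5: backref(off=3, len=7) (overlapping!). Copied 'TUTTUTT' from pos 1. Output: "BTUTTUTTUTT"
Token 6: backref(off=1, len=2) (overlapping!). Copied 'TT' from pos 10. Output: "BTUTTUTTUTTTT"
Token 7: literal('C'). Output: "BTUTTUTTUTTTTC"
Token 8: backref(off=3, len=1). Copied 'T' from pos 11. Output: "BTUTTUTTUTTTTCT"
Token 9: literal('O'). Output: "BTUTTUTTUTTTTCTO"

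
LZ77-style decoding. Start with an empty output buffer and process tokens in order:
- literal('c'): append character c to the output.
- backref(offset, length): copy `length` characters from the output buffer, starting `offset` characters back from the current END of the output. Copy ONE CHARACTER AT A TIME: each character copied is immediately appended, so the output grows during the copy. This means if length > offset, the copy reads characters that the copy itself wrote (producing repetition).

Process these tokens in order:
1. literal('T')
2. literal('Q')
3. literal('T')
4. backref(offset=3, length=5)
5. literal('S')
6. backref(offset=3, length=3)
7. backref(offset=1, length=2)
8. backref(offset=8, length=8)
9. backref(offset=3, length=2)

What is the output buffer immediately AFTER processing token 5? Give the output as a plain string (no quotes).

Token 1: literal('T'). Output: "T"
Token 2: literal('Q'). Output: "TQ"
Token 3: literal('T'). Output: "TQT"
Token 4: backref(off=3, len=5) (overlapping!). Copied 'TQTTQ' from pos 0. Output: "TQTTQTTQ"
Token 5: literal('S'). Output: "TQTTQTTQS"

Answer: TQTTQTTQS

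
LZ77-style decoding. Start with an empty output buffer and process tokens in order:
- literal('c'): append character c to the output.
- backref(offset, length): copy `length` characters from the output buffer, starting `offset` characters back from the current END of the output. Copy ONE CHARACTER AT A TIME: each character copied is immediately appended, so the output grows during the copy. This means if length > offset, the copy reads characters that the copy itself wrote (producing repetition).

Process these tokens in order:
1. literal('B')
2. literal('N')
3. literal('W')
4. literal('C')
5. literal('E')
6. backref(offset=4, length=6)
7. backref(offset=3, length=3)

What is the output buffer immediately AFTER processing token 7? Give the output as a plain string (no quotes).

Token 1: literal('B'). Output: "B"
Token 2: literal('N'). Output: "BN"
Token 3: literal('W'). Output: "BNW"
Token 4: literal('C'). Output: "BNWC"
Token 5: literal('E'). Output: "BNWCE"
Token 6: backref(off=4, len=6) (overlapping!). Copied 'NWCENW' from pos 1. Output: "BNWCENWCENW"
Token 7: backref(off=3, len=3). Copied 'ENW' from pos 8. Output: "BNWCENWCENWENW"

Answer: BNWCENWCENWENW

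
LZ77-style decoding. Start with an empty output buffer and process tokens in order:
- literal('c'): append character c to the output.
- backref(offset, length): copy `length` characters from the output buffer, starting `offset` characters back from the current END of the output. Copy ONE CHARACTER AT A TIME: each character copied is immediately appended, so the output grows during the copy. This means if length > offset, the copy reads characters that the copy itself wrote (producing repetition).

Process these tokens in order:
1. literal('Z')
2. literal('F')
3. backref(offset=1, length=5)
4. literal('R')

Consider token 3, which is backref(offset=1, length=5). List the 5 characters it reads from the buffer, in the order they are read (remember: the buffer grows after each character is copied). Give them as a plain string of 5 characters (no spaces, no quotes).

Token 1: literal('Z'). Output: "Z"
Token 2: literal('F'). Output: "ZF"
Token 3: backref(off=1, len=5). Buffer before: "ZF" (len 2)
  byte 1: read out[1]='F', append. Buffer now: "ZFF"
  byte 2: read out[2]='F', append. Buffer now: "ZFFF"
  byte 3: read out[3]='F', append. Buffer now: "ZFFFF"
  byte 4: read out[4]='F', append. Buffer now: "ZFFFFF"
  byte 5: read out[5]='F', append. Buffer now: "ZFFFFFF"

Answer: FFFFF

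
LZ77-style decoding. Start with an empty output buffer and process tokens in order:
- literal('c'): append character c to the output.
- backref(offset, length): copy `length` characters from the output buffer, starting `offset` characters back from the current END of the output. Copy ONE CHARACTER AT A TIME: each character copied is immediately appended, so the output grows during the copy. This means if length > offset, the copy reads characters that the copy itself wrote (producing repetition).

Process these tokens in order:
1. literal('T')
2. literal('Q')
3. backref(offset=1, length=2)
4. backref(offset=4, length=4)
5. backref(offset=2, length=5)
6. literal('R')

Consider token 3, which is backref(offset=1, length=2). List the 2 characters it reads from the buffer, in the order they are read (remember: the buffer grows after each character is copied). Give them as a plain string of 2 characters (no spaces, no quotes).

Answer: QQ

Derivation:
Token 1: literal('T'). Output: "T"
Token 2: literal('Q'). Output: "TQ"
Token 3: backref(off=1, len=2). Buffer before: "TQ" (len 2)
  byte 1: read out[1]='Q', append. Buffer now: "TQQ"
  byte 2: read out[2]='Q', append. Buffer now: "TQQQ"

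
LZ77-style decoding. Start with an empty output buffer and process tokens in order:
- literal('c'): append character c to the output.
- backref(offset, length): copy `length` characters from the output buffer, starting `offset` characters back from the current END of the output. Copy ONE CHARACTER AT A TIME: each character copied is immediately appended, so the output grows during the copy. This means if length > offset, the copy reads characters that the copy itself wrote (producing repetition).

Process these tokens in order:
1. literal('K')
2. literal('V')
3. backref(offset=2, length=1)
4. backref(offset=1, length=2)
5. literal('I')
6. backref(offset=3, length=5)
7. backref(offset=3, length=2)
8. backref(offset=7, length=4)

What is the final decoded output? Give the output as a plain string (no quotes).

Answer: KVKKKIKKIKKIKKKIK

Derivation:
Token 1: literal('K'). Output: "K"
Token 2: literal('V'). Output: "KV"
Token 3: backref(off=2, len=1). Copied 'K' from pos 0. Output: "KVK"
Token 4: backref(off=1, len=2) (overlapping!). Copied 'KK' from pos 2. Output: "KVKKK"
Token 5: literal('I'). Output: "KVKKKI"
Token 6: backref(off=3, len=5) (overlapping!). Copied 'KKIKK' from pos 3. Output: "KVKKKIKKIKK"
Token 7: backref(off=3, len=2). Copied 'IK' from pos 8. Output: "KVKKKIKKIKKIK"
Token 8: backref(off=7, len=4). Copied 'KKIK' from pos 6. Output: "KVKKKIKKIKKIKKKIK"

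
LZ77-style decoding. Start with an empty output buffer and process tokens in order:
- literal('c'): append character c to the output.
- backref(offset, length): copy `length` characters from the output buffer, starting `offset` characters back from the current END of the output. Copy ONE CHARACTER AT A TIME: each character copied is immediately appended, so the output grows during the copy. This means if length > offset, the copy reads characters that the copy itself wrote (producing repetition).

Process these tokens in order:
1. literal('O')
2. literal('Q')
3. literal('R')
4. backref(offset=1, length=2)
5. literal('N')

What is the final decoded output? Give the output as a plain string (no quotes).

Answer: OQRRRN

Derivation:
Token 1: literal('O'). Output: "O"
Token 2: literal('Q'). Output: "OQ"
Token 3: literal('R'). Output: "OQR"
Token 4: backref(off=1, len=2) (overlapping!). Copied 'RR' from pos 2. Output: "OQRRR"
Token 5: literal('N'). Output: "OQRRRN"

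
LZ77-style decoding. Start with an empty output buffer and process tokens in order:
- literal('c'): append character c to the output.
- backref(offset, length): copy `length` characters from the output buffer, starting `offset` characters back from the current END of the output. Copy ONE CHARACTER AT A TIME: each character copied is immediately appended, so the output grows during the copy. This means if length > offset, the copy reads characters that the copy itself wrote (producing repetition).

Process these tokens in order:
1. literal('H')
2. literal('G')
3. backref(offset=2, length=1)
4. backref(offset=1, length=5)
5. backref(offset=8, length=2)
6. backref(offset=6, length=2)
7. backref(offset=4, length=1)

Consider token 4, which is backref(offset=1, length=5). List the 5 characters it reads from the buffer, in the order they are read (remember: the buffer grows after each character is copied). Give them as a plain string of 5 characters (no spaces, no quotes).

Token 1: literal('H'). Output: "H"
Token 2: literal('G'). Output: "HG"
Token 3: backref(off=2, len=1). Copied 'H' from pos 0. Output: "HGH"
Token 4: backref(off=1, len=5). Buffer before: "HGH" (len 3)
  byte 1: read out[2]='H', append. Buffer now: "HGHH"
  byte 2: read out[3]='H', append. Buffer now: "HGHHH"
  byte 3: read out[4]='H', append. Buffer now: "HGHHHH"
  byte 4: read out[5]='H', append. Buffer now: "HGHHHHH"
  byte 5: read out[6]='H', append. Buffer now: "HGHHHHHH"

Answer: HHHHH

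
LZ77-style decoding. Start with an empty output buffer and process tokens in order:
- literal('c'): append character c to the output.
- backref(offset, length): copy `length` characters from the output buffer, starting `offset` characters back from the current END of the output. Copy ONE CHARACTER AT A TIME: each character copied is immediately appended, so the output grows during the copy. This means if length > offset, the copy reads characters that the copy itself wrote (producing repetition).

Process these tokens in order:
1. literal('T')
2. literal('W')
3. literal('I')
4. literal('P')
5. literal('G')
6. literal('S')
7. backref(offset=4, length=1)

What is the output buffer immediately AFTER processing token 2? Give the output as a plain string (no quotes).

Answer: TW

Derivation:
Token 1: literal('T'). Output: "T"
Token 2: literal('W'). Output: "TW"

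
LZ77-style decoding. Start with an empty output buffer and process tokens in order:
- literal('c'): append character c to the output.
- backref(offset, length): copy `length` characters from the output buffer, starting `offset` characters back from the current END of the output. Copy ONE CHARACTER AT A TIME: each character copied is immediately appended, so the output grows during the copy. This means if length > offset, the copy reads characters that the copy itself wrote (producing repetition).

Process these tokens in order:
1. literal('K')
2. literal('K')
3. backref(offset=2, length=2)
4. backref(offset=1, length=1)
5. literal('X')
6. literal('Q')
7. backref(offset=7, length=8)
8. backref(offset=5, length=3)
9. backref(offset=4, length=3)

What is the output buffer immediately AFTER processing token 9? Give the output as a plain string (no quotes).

Token 1: literal('K'). Output: "K"
Token 2: literal('K'). Output: "KK"
Token 3: backref(off=2, len=2). Copied 'KK' from pos 0. Output: "KKKK"
Token 4: backref(off=1, len=1). Copied 'K' from pos 3. Output: "KKKKK"
Token 5: literal('X'). Output: "KKKKKX"
Token 6: literal('Q'). Output: "KKKKKXQ"
Token 7: backref(off=7, len=8) (overlapping!). Copied 'KKKKKXQK' from pos 0. Output: "KKKKKXQKKKKKXQK"
Token 8: backref(off=5, len=3). Copied 'KKX' from pos 10. Output: "KKKKKXQKKKKKXQKKKX"
Token 9: backref(off=4, len=3). Copied 'KKK' from pos 14. Output: "KKKKKXQKKKKKXQKKKXKKK"

Answer: KKKKKXQKKKKKXQKKKXKKK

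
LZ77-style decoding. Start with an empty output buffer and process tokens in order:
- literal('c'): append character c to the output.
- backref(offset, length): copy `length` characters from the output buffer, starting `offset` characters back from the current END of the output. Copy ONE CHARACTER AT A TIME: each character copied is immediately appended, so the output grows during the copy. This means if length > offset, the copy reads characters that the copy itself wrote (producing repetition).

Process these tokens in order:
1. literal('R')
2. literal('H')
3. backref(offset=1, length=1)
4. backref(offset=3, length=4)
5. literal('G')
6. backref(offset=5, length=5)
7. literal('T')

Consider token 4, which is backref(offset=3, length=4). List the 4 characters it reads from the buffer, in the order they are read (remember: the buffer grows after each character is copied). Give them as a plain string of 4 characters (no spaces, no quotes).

Token 1: literal('R'). Output: "R"
Token 2: literal('H'). Output: "RH"
Token 3: backref(off=1, len=1). Copied 'H' from pos 1. Output: "RHH"
Token 4: backref(off=3, len=4). Buffer before: "RHH" (len 3)
  byte 1: read out[0]='R', append. Buffer now: "RHHR"
  byte 2: read out[1]='H', append. Buffer now: "RHHRH"
  byte 3: read out[2]='H', append. Buffer now: "RHHRHH"
  byte 4: read out[3]='R', append. Buffer now: "RHHRHHR"

Answer: RHHR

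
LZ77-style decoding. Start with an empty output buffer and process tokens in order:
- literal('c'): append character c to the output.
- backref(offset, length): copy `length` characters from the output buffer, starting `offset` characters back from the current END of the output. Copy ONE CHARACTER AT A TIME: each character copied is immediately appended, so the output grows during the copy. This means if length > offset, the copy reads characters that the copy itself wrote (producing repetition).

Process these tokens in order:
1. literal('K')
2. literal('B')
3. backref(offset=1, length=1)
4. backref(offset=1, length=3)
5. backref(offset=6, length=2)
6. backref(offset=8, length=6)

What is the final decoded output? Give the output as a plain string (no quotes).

Token 1: literal('K'). Output: "K"
Token 2: literal('B'). Output: "KB"
Token 3: backref(off=1, len=1). Copied 'B' from pos 1. Output: "KBB"
Token 4: backref(off=1, len=3) (overlapping!). Copied 'BBB' from pos 2. Output: "KBBBBB"
Token 5: backref(off=6, len=2). Copied 'KB' from pos 0. Output: "KBBBBBKB"
Token 6: backref(off=8, len=6). Copied 'KBBBBB' from pos 0. Output: "KBBBBBKBKBBBBB"

Answer: KBBBBBKBKBBBBB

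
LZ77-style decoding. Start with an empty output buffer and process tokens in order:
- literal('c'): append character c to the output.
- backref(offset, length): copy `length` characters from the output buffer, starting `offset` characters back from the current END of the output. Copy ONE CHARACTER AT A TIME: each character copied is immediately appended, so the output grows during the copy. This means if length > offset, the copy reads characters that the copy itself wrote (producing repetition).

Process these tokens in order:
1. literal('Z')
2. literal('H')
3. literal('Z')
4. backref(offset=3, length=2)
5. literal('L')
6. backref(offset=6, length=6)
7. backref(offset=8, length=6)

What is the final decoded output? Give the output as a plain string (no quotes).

Answer: ZHZZHLZHZZHLHLZHZZ

Derivation:
Token 1: literal('Z'). Output: "Z"
Token 2: literal('H'). Output: "ZH"
Token 3: literal('Z'). Output: "ZHZ"
Token 4: backref(off=3, len=2). Copied 'ZH' from pos 0. Output: "ZHZZH"
Token 5: literal('L'). Output: "ZHZZHL"
Token 6: backref(off=6, len=6). Copied 'ZHZZHL' from pos 0. Output: "ZHZZHLZHZZHL"
Token 7: backref(off=8, len=6). Copied 'HLZHZZ' from pos 4. Output: "ZHZZHLZHZZHLHLZHZZ"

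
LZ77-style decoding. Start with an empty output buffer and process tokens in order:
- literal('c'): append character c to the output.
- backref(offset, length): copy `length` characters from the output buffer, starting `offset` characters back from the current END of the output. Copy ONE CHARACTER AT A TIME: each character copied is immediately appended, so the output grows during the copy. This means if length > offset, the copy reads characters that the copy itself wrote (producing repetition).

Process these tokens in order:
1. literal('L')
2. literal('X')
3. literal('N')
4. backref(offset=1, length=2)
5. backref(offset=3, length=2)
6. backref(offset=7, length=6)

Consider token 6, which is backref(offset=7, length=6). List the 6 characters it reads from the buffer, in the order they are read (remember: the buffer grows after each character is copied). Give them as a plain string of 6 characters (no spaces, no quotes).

Token 1: literal('L'). Output: "L"
Token 2: literal('X'). Output: "LX"
Token 3: literal('N'). Output: "LXN"
Token 4: backref(off=1, len=2) (overlapping!). Copied 'NN' from pos 2. Output: "LXNNN"
Token 5: backref(off=3, len=2). Copied 'NN' from pos 2. Output: "LXNNNNN"
Token 6: backref(off=7, len=6). Buffer before: "LXNNNNN" (len 7)
  byte 1: read out[0]='L', append. Buffer now: "LXNNNNNL"
  byte 2: read out[1]='X', append. Buffer now: "LXNNNNNLX"
  byte 3: read out[2]='N', append. Buffer now: "LXNNNNNLXN"
  byte 4: read out[3]='N', append. Buffer now: "LXNNNNNLXNN"
  byte 5: read out[4]='N', append. Buffer now: "LXNNNNNLXNNN"
  byte 6: read out[5]='N', append. Buffer now: "LXNNNNNLXNNNN"

Answer: LXNNNN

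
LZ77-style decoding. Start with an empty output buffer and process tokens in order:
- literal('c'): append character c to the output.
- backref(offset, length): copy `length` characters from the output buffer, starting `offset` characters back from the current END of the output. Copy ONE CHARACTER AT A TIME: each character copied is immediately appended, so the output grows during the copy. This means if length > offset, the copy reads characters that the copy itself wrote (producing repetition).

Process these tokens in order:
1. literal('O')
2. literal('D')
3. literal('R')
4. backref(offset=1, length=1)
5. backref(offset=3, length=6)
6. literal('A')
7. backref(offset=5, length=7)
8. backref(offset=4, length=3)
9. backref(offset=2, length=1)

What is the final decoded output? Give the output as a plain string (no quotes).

Token 1: literal('O'). Output: "O"
Token 2: literal('D'). Output: "OD"
Token 3: literal('R'). Output: "ODR"
Token 4: backref(off=1, len=1). Copied 'R' from pos 2. Output: "ODRR"
Token 5: backref(off=3, len=6) (overlapping!). Copied 'DRRDRR' from pos 1. Output: "ODRRDRRDRR"
Token 6: literal('A'). Output: "ODRRDRRDRRA"
Token 7: backref(off=5, len=7) (overlapping!). Copied 'RDRRARD' from pos 6. Output: "ODRRDRRDRRARDRRARD"
Token 8: backref(off=4, len=3). Copied 'RAR' from pos 14. Output: "ODRRDRRDRRARDRRARDRAR"
Token 9: backref(off=2, len=1). Copied 'A' from pos 19. Output: "ODRRDRRDRRARDRRARDRARA"

Answer: ODRRDRRDRRARDRRARDRARA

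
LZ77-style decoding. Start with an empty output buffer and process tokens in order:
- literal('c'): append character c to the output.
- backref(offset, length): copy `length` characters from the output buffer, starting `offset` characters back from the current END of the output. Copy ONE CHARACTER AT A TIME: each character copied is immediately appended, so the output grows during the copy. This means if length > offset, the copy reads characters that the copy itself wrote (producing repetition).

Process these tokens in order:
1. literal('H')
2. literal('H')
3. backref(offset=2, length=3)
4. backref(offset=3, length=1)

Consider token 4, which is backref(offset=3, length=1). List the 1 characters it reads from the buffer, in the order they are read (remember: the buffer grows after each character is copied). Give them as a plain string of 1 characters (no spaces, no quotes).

Token 1: literal('H'). Output: "H"
Token 2: literal('H'). Output: "HH"
Token 3: backref(off=2, len=3) (overlapping!). Copied 'HHH' from pos 0. Output: "HHHHH"
Token 4: backref(off=3, len=1). Buffer before: "HHHHH" (len 5)
  byte 1: read out[2]='H', append. Buffer now: "HHHHHH"

Answer: H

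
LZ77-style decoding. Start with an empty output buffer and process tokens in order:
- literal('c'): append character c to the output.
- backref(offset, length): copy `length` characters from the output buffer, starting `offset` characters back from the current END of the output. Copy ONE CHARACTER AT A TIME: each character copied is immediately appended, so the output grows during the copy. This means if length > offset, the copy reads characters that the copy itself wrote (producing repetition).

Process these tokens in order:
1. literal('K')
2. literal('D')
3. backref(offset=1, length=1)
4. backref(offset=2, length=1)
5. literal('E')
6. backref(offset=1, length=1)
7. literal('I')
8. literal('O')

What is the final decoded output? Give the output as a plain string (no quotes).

Answer: KDDDEEIO

Derivation:
Token 1: literal('K'). Output: "K"
Token 2: literal('D'). Output: "KD"
Token 3: backref(off=1, len=1). Copied 'D' from pos 1. Output: "KDD"
Token 4: backref(off=2, len=1). Copied 'D' from pos 1. Output: "KDDD"
Token 5: literal('E'). Output: "KDDDE"
Token 6: backref(off=1, len=1). Copied 'E' from pos 4. Output: "KDDDEE"
Token 7: literal('I'). Output: "KDDDEEI"
Token 8: literal('O'). Output: "KDDDEEIO"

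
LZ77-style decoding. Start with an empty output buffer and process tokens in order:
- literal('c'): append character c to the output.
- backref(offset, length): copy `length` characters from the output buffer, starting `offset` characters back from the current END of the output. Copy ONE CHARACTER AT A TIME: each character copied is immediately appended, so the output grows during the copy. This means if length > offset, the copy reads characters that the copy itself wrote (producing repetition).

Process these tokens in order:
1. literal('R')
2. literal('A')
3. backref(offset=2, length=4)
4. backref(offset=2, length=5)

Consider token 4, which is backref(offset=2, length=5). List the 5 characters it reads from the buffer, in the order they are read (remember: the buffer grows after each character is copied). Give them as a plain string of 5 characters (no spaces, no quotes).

Token 1: literal('R'). Output: "R"
Token 2: literal('A'). Output: "RA"
Token 3: backref(off=2, len=4) (overlapping!). Copied 'RARA' from pos 0. Output: "RARARA"
Token 4: backref(off=2, len=5). Buffer before: "RARARA" (len 6)
  byte 1: read out[4]='R', append. Buffer now: "RARARAR"
  byte 2: read out[5]='A', append. Buffer now: "RARARARA"
  byte 3: read out[6]='R', append. Buffer now: "RARARARAR"
  byte 4: read out[7]='A', append. Buffer now: "RARARARARA"
  byte 5: read out[8]='R', append. Buffer now: "RARARARARAR"

Answer: RARAR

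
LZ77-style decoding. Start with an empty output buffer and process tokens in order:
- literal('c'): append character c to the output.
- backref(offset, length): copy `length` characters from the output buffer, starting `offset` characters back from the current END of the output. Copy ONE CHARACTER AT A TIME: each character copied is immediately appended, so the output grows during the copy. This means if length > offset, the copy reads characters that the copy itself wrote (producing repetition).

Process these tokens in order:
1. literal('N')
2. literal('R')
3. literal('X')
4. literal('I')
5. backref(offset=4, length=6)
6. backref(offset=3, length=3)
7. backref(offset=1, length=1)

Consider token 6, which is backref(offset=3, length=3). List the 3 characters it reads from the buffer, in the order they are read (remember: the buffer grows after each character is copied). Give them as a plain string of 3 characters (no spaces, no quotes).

Answer: INR

Derivation:
Token 1: literal('N'). Output: "N"
Token 2: literal('R'). Output: "NR"
Token 3: literal('X'). Output: "NRX"
Token 4: literal('I'). Output: "NRXI"
Token 5: backref(off=4, len=6) (overlapping!). Copied 'NRXINR' from pos 0. Output: "NRXINRXINR"
Token 6: backref(off=3, len=3). Buffer before: "NRXINRXINR" (len 10)
  byte 1: read out[7]='I', append. Buffer now: "NRXINRXINRI"
  byte 2: read out[8]='N', append. Buffer now: "NRXINRXINRIN"
  byte 3: read out[9]='R', append. Buffer now: "NRXINRXINRINR"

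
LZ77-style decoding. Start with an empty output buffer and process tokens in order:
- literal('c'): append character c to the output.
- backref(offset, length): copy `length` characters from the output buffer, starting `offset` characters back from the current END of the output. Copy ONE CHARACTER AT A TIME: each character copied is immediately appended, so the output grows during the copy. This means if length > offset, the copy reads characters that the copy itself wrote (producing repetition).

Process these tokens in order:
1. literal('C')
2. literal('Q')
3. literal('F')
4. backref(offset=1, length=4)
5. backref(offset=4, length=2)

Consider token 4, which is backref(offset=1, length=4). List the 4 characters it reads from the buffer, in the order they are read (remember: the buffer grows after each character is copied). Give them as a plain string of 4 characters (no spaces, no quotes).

Token 1: literal('C'). Output: "C"
Token 2: literal('Q'). Output: "CQ"
Token 3: literal('F'). Output: "CQF"
Token 4: backref(off=1, len=4). Buffer before: "CQF" (len 3)
  byte 1: read out[2]='F', append. Buffer now: "CQFF"
  byte 2: read out[3]='F', append. Buffer now: "CQFFF"
  byte 3: read out[4]='F', append. Buffer now: "CQFFFF"
  byte 4: read out[5]='F', append. Buffer now: "CQFFFFF"

Answer: FFFF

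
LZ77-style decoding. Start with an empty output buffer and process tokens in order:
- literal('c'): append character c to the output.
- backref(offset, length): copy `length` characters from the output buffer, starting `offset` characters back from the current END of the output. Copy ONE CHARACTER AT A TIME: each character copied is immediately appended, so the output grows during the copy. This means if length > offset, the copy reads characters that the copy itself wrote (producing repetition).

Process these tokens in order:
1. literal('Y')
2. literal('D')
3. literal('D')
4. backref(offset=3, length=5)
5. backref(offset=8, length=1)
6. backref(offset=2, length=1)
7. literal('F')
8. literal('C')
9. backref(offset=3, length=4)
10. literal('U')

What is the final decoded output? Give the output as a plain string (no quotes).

Answer: YDDYDDYDYDFCDFCDU

Derivation:
Token 1: literal('Y'). Output: "Y"
Token 2: literal('D'). Output: "YD"
Token 3: literal('D'). Output: "YDD"
Token 4: backref(off=3, len=5) (overlapping!). Copied 'YDDYD' from pos 0. Output: "YDDYDDYD"
Token 5: backref(off=8, len=1). Copied 'Y' from pos 0. Output: "YDDYDDYDY"
Token 6: backref(off=2, len=1). Copied 'D' from pos 7. Output: "YDDYDDYDYD"
Token 7: literal('F'). Output: "YDDYDDYDYDF"
Token 8: literal('C'). Output: "YDDYDDYDYDFC"
Token 9: backref(off=3, len=4) (overlapping!). Copied 'DFCD' from pos 9. Output: "YDDYDDYDYDFCDFCD"
Token 10: literal('U'). Output: "YDDYDDYDYDFCDFCDU"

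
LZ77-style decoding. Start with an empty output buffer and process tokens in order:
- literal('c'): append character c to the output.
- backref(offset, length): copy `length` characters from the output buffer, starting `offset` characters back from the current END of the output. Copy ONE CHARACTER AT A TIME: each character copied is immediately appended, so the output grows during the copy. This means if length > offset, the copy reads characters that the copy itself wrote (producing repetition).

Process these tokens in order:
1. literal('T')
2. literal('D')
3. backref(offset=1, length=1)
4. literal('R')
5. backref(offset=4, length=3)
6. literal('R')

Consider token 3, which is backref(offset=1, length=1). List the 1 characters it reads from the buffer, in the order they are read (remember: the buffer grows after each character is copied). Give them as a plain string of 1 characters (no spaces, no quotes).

Answer: D

Derivation:
Token 1: literal('T'). Output: "T"
Token 2: literal('D'). Output: "TD"
Token 3: backref(off=1, len=1). Buffer before: "TD" (len 2)
  byte 1: read out[1]='D', append. Buffer now: "TDD"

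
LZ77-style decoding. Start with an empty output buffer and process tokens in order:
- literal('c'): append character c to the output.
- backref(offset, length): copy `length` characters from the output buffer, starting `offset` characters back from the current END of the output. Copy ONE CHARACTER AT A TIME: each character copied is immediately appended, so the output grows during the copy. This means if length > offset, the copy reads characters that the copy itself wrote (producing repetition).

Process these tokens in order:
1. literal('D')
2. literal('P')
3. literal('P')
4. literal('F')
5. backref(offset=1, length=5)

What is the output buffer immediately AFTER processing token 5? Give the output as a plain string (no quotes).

Token 1: literal('D'). Output: "D"
Token 2: literal('P'). Output: "DP"
Token 3: literal('P'). Output: "DPP"
Token 4: literal('F'). Output: "DPPF"
Token 5: backref(off=1, len=5) (overlapping!). Copied 'FFFFF' from pos 3. Output: "DPPFFFFFF"

Answer: DPPFFFFFF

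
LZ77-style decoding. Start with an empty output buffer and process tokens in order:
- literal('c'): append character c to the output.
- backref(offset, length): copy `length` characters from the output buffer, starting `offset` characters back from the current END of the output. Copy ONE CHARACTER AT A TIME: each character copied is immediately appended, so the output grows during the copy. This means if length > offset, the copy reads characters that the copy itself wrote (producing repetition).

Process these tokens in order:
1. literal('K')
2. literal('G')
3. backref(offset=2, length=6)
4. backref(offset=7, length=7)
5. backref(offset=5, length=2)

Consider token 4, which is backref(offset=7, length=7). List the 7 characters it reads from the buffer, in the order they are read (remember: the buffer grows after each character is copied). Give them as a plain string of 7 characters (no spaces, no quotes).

Answer: GKGKGKG

Derivation:
Token 1: literal('K'). Output: "K"
Token 2: literal('G'). Output: "KG"
Token 3: backref(off=2, len=6) (overlapping!). Copied 'KGKGKG' from pos 0. Output: "KGKGKGKG"
Token 4: backref(off=7, len=7). Buffer before: "KGKGKGKG" (len 8)
  byte 1: read out[1]='G', append. Buffer now: "KGKGKGKGG"
  byte 2: read out[2]='K', append. Buffer now: "KGKGKGKGGK"
  byte 3: read out[3]='G', append. Buffer now: "KGKGKGKGGKG"
  byte 4: read out[4]='K', append. Buffer now: "KGKGKGKGGKGK"
  byte 5: read out[5]='G', append. Buffer now: "KGKGKGKGGKGKG"
  byte 6: read out[6]='K', append. Buffer now: "KGKGKGKGGKGKGK"
  byte 7: read out[7]='G', append. Buffer now: "KGKGKGKGGKGKGKG"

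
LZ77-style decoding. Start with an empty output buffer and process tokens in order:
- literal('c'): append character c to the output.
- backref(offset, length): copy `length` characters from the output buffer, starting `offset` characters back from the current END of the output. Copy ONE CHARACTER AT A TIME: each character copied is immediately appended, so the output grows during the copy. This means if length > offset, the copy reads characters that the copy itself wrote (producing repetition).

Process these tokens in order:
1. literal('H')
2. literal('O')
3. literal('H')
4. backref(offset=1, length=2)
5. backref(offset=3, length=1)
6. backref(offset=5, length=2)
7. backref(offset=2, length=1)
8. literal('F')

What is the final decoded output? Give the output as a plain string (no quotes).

Answer: HOHHHHOHOF

Derivation:
Token 1: literal('H'). Output: "H"
Token 2: literal('O'). Output: "HO"
Token 3: literal('H'). Output: "HOH"
Token 4: backref(off=1, len=2) (overlapping!). Copied 'HH' from pos 2. Output: "HOHHH"
Token 5: backref(off=3, len=1). Copied 'H' from pos 2. Output: "HOHHHH"
Token 6: backref(off=5, len=2). Copied 'OH' from pos 1. Output: "HOHHHHOH"
Token 7: backref(off=2, len=1). Copied 'O' from pos 6. Output: "HOHHHHOHO"
Token 8: literal('F'). Output: "HOHHHHOHOF"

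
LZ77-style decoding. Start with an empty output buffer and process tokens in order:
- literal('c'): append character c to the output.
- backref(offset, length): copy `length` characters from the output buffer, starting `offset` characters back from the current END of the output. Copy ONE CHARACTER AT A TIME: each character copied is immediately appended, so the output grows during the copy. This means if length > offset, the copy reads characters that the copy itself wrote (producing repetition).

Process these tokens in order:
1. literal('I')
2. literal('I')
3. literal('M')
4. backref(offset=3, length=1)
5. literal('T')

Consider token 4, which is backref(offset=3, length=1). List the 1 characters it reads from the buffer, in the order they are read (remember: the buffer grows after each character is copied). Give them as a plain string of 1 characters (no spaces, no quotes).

Token 1: literal('I'). Output: "I"
Token 2: literal('I'). Output: "II"
Token 3: literal('M'). Output: "IIM"
Token 4: backref(off=3, len=1). Buffer before: "IIM" (len 3)
  byte 1: read out[0]='I', append. Buffer now: "IIMI"

Answer: I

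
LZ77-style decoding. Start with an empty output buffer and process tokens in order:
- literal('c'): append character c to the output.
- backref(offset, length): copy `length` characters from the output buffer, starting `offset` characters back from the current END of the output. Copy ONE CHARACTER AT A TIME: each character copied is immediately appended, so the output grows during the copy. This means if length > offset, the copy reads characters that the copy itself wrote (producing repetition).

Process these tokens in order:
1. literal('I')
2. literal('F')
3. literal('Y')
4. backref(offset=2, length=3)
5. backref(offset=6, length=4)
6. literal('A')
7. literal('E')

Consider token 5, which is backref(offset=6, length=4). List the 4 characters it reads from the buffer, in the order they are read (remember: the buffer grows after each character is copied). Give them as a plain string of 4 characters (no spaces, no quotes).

Token 1: literal('I'). Output: "I"
Token 2: literal('F'). Output: "IF"
Token 3: literal('Y'). Output: "IFY"
Token 4: backref(off=2, len=3) (overlapping!). Copied 'FYF' from pos 1. Output: "IFYFYF"
Token 5: backref(off=6, len=4). Buffer before: "IFYFYF" (len 6)
  byte 1: read out[0]='I', append. Buffer now: "IFYFYFI"
  byte 2: read out[1]='F', append. Buffer now: "IFYFYFIF"
  byte 3: read out[2]='Y', append. Buffer now: "IFYFYFIFY"
  byte 4: read out[3]='F', append. Buffer now: "IFYFYFIFYF"

Answer: IFYF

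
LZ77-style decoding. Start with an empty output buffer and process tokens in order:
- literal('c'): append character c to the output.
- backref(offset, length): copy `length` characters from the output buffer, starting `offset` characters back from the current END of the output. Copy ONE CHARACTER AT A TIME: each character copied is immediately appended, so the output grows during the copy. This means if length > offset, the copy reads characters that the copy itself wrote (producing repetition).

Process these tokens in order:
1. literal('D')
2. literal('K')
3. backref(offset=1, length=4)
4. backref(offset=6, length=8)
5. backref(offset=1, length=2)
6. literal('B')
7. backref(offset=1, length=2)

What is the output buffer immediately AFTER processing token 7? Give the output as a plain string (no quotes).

Token 1: literal('D'). Output: "D"
Token 2: literal('K'). Output: "DK"
Token 3: backref(off=1, len=4) (overlapping!). Copied 'KKKK' from pos 1. Output: "DKKKKK"
Token 4: backref(off=6, len=8) (overlapping!). Copied 'DKKKKKDK' from pos 0. Output: "DKKKKKDKKKKKDK"
Token 5: backref(off=1, len=2) (overlapping!). Copied 'KK' from pos 13. Output: "DKKKKKDKKKKKDKKK"
Token 6: literal('B'). Output: "DKKKKKDKKKKKDKKKB"
Token 7: backref(off=1, len=2) (overlapping!). Copied 'BB' from pos 16. Output: "DKKKKKDKKKKKDKKKBBB"

Answer: DKKKKKDKKKKKDKKKBBB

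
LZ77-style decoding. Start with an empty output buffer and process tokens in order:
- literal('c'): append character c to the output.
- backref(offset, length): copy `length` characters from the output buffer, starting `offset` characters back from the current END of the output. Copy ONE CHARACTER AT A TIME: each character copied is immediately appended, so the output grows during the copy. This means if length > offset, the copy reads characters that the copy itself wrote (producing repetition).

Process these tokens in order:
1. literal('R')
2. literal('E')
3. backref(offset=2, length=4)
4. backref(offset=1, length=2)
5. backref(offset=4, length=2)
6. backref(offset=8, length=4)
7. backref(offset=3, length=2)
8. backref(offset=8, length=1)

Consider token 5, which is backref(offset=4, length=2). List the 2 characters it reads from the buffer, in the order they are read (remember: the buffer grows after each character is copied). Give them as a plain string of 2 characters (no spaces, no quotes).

Answer: RE

Derivation:
Token 1: literal('R'). Output: "R"
Token 2: literal('E'). Output: "RE"
Token 3: backref(off=2, len=4) (overlapping!). Copied 'RERE' from pos 0. Output: "RERERE"
Token 4: backref(off=1, len=2) (overlapping!). Copied 'EE' from pos 5. Output: "REREREEE"
Token 5: backref(off=4, len=2). Buffer before: "REREREEE" (len 8)
  byte 1: read out[4]='R', append. Buffer now: "REREREEER"
  byte 2: read out[5]='E', append. Buffer now: "REREREEERE"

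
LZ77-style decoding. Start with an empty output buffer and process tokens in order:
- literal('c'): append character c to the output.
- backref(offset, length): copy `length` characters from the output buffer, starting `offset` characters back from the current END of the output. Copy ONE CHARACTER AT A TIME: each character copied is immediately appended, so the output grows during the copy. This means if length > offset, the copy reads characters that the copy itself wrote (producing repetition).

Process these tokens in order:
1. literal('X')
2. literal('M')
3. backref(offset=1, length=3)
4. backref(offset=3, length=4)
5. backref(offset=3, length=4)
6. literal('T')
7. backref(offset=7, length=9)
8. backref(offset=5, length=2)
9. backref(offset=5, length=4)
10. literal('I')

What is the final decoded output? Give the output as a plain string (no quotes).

Token 1: literal('X'). Output: "X"
Token 2: literal('M'). Output: "XM"
Token 3: backref(off=1, len=3) (overlapping!). Copied 'MMM' from pos 1. Output: "XMMMM"
Token 4: backref(off=3, len=4) (overlapping!). Copied 'MMMM' from pos 2. Output: "XMMMMMMMM"
Token 5: backref(off=3, len=4) (overlapping!). Copied 'MMMM' from pos 6. Output: "XMMMMMMMMMMMM"
Token 6: literal('T'). Output: "XMMMMMMMMMMMMT"
Token 7: backref(off=7, len=9) (overlapping!). Copied 'MMMMMMTMM' from pos 7. Output: "XMMMMMMMMMMMMTMMMMMMTMM"
Token 8: backref(off=5, len=2). Copied 'MM' from pos 18. Output: "XMMMMMMMMMMMMTMMMMMMTMMMM"
Token 9: backref(off=5, len=4). Copied 'TMMM' from pos 20. Output: "XMMMMMMMMMMMMTMMMMMMTMMMMTMMM"
Token 10: literal('I'). Output: "XMMMMMMMMMMMMTMMMMMMTMMMMTMMMI"

Answer: XMMMMMMMMMMMMTMMMMMMTMMMMTMMMI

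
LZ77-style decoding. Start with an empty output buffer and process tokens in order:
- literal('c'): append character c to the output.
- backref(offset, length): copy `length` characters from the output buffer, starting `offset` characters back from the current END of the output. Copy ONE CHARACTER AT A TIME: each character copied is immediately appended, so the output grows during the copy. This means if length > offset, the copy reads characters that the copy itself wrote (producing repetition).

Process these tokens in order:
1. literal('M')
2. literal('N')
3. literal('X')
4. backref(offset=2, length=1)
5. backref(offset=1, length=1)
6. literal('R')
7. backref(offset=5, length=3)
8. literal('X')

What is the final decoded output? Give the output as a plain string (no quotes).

Token 1: literal('M'). Output: "M"
Token 2: literal('N'). Output: "MN"
Token 3: literal('X'). Output: "MNX"
Token 4: backref(off=2, len=1). Copied 'N' from pos 1. Output: "MNXN"
Token 5: backref(off=1, len=1). Copied 'N' from pos 3. Output: "MNXNN"
Token 6: literal('R'). Output: "MNXNNR"
Token 7: backref(off=5, len=3). Copied 'NXN' from pos 1. Output: "MNXNNRNXN"
Token 8: literal('X'). Output: "MNXNNRNXNX"

Answer: MNXNNRNXNX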